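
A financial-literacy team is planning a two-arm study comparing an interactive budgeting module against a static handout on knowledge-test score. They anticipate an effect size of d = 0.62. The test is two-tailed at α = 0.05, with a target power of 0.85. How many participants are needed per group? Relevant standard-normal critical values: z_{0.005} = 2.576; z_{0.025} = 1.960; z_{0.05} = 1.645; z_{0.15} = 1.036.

n = 47 per group

For two independent groups with equal n: n = 2·((z_{α/2} + z_β) / d)².
z_{α/2} + z_β = 1.960 + 1.036 = 2.996.
n = 2 × (2.996 / 0.62)² = 2 × 4.832² = 2 × 23.35 = 46.7.
Round up to the next whole participant.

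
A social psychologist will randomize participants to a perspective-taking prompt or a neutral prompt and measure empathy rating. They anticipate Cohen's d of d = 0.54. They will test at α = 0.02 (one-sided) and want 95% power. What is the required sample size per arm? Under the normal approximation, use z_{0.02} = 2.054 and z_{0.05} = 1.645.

For two independent groups with equal n: n = 2·((z_{α} + z_β) / d)².
z_{α} + z_β = 2.054 + 1.645 = 3.699.
n = 2 × (3.699 / 0.54)² = 2 × 6.850² = 2 × 46.92 = 93.8.
Round up to the next whole participant.

n = 94 per group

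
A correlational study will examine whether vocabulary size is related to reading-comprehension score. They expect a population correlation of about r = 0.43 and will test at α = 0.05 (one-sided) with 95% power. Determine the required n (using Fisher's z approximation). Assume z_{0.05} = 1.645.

n = 55

Fisher's z: C = ½·ln((1+r)/(1−r)) = ½·ln(2.5088) = 0.4599.
n = ((z_{α} + z_β)/C)² + 3.
(1.645 + 1.645) / 0.4599 = 3.290 / 0.4599 = 7.154.
n = 7.154² + 3 = 51.18 + 3 = 54.2.
Round up.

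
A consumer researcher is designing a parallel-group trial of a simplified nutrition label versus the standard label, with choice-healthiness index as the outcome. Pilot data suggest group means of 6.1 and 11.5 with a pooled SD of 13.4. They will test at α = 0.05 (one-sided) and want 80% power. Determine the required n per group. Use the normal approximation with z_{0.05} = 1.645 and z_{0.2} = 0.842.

Cohen's d = |M₁ − M₂| / SD_pooled = |6.1 − 11.5| / 13.4 = 5.4 / 13.4 = 0.403.
For two independent groups with equal n: n = 2·((z_{α} + z_β) / d)².
z_{α} + z_β = 1.645 + 0.842 = 2.487.
n = 2 × (2.487 / 0.403)² = 2 × 6.171² = 2 × 38.08 = 76.2.
Round up to the next whole participant.

n = 77 per group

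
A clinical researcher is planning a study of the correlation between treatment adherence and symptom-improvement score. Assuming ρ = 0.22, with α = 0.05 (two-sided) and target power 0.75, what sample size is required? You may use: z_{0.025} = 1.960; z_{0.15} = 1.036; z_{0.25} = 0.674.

n = 142

Fisher's z: C = ½·ln((1+r)/(1−r)) = ½·ln(1.5641) = 0.2237.
n = ((z_{α/2} + z_β)/C)² + 3.
(1.960 + 0.674) / 0.2237 = 2.634 / 0.2237 = 11.775.
n = 11.775² + 3 = 138.64 + 3 = 141.6.
Round up.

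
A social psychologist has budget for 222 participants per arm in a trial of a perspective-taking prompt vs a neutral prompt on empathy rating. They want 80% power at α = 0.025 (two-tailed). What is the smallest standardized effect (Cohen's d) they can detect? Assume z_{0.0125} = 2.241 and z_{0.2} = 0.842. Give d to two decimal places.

For two independent groups of n = 222 each: d_min = (z_{α/2} + z_β)·√(2/n).
z-sum = 2.241 + 0.842 = 3.083.
d_min = 3.083 × √(2/222) = 3.083 × 0.0949 = 0.293.

d_min ≈ 0.29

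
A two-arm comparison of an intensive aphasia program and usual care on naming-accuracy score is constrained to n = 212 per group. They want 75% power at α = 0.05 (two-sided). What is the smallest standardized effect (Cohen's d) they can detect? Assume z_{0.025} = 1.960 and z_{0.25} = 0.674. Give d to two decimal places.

For two independent groups of n = 212 each: d_min = (z_{α/2} + z_β)·√(2/n).
z-sum = 1.960 + 0.674 = 2.634.
d_min = 2.634 × √(2/212) = 2.634 × 0.0971 = 0.256.

d_min ≈ 0.26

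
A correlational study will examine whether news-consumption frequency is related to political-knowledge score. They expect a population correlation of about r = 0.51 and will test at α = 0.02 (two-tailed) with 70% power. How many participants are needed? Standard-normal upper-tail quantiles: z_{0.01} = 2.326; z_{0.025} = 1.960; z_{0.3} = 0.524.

Fisher's z: C = ½·ln((1+r)/(1−r)) = ½·ln(3.0816) = 0.5627.
n = ((z_{α/2} + z_β)/C)² + 3.
(2.326 + 0.524) / 0.5627 = 2.850 / 0.5627 = 5.065.
n = 5.065² + 3 = 25.65 + 3 = 28.7.
Round up.

n = 29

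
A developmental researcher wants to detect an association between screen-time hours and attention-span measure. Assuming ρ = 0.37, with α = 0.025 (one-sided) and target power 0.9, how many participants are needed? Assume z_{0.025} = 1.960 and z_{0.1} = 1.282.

Fisher's z: C = ½·ln((1+r)/(1−r)) = ½·ln(2.1746) = 0.3884.
n = ((z_{α} + z_β)/C)² + 3.
(1.960 + 1.282) / 0.3884 = 3.242 / 0.3884 = 8.347.
n = 8.347² + 3 = 69.67 + 3 = 72.7.
Round up.

n = 73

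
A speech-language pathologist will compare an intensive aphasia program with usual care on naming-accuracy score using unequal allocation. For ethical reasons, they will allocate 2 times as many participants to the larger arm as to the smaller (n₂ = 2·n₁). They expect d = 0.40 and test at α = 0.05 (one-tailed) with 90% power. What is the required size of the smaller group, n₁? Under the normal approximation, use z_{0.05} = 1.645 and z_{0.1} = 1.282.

With allocation ratio k = n₂/n₁ = 2, Var(x̄₁−x̄₂) = σ²(1/n₁ + 1/(k·n₁)) = σ²·(k+1)/(k·n₁).
So n₁ = (1 + 1/k)·((z_{α} + z_β)/d)² = 1.500 × (2.927/0.40)².
n₁ = 1.500 × 53.55 = 80.3.
Round up: n₁ = 81, giving n₂ = 2 × 81 = 162.

n₁ = 81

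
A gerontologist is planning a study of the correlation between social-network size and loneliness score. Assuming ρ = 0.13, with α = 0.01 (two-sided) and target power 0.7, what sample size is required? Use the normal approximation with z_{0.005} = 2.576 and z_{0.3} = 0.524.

Fisher's z: C = ½·ln((1+r)/(1−r)) = ½·ln(1.2989) = 0.1307.
n = ((z_{α/2} + z_β)/C)² + 3.
(2.576 + 0.524) / 0.1307 = 3.100 / 0.1307 = 23.718.
n = 23.718² + 3 = 562.56 + 3 = 565.6.
Round up.

n = 566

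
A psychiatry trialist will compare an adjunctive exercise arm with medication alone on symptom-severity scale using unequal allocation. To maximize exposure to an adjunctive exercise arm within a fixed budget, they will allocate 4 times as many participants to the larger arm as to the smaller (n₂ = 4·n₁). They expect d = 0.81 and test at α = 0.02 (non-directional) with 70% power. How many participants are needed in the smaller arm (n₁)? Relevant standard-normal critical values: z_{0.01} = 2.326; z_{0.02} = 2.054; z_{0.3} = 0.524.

n₁ = 16

With allocation ratio k = n₂/n₁ = 4, Var(x̄₁−x̄₂) = σ²(1/n₁ + 1/(k·n₁)) = σ²·(k+1)/(k·n₁).
So n₁ = (1 + 1/k)·((z_{α/2} + z_β)/d)² = 1.250 × (2.850/0.81)².
n₁ = 1.250 × 12.38 = 15.5.
Round up: n₁ = 16, giving n₂ = 4 × 16 = 64.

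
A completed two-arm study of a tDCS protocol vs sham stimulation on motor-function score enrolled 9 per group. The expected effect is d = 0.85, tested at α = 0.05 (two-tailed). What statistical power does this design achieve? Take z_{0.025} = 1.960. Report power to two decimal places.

For two equal groups, power = Φ(d·√(n/2) − z_{α/2}).
d·√(n/2) = 0.85 × √(9/2) = 0.85 × 2.121 = 1.803.
z_β = 1.803 − 1.960 = -0.157.
Power = Φ(-0.157) = 0.438.

power ≈ 0.44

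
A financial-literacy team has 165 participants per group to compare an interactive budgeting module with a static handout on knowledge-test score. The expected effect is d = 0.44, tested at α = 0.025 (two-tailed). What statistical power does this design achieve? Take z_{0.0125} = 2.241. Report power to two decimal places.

For two equal groups, power = Φ(d·√(n/2) − z_{α/2}).
d·√(n/2) = 0.44 × √(165/2) = 0.44 × 9.083 = 3.996.
z_β = 3.996 − 2.241 = 1.755.
Power = Φ(1.755) = 0.960.

power ≈ 0.96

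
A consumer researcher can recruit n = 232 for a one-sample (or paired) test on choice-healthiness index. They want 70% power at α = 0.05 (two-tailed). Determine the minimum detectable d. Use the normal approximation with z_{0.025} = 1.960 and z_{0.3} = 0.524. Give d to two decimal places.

d_min ≈ 0.16

For a single sample (or paired design) of n = 232: d_min = (z_{α/2} + z_β)/√n.
z-sum = 1.960 + 0.524 = 2.484.
d_min = 2.484 / √232 = 2.484 / 15.232 = 0.163.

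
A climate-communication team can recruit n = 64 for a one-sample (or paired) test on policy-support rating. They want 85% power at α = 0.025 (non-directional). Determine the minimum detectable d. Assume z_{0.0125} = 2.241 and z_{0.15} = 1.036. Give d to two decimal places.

d_min ≈ 0.41

For a single sample (or paired design) of n = 64: d_min = (z_{α/2} + z_β)/√n.
z-sum = 2.241 + 1.036 = 3.277.
d_min = 3.277 / √64 = 3.277 / 8.000 = 0.410.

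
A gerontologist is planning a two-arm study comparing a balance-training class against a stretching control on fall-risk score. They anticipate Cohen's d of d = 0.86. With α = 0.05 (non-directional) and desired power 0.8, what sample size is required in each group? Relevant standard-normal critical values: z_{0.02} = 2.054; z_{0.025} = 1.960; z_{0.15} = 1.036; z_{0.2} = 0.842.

n = 22 per group

For two independent groups with equal n: n = 2·((z_{α/2} + z_β) / d)².
z_{α/2} + z_β = 1.960 + 0.842 = 2.802.
n = 2 × (2.802 / 0.86)² = 2 × 3.258² = 2 × 10.62 = 21.2.
Round up to the next whole participant.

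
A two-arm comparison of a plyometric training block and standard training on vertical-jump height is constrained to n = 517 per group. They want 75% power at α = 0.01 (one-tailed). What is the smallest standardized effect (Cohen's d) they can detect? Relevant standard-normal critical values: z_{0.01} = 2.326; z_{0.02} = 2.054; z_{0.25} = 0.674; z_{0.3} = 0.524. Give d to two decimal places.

d_min ≈ 0.19

For two independent groups of n = 517 each: d_min = (z_{α} + z_β)·√(2/n).
z-sum = 2.326 + 0.674 = 3.000.
d_min = 3.000 × √(2/517) = 3.000 × 0.0622 = 0.187.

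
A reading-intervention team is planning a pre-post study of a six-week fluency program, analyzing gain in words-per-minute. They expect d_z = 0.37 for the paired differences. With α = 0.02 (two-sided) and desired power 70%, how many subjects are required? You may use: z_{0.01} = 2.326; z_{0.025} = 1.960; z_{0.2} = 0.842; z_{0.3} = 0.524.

For a paired (one-sample on differences) test: n = ((z_{α/2} + z_β) / d)².
z_{α/2} + z_β = 2.326 + 0.524 = 2.850.
n = (2.850 / 0.37)² = 7.703² = 59.33.
Round up.

n = 60 pairs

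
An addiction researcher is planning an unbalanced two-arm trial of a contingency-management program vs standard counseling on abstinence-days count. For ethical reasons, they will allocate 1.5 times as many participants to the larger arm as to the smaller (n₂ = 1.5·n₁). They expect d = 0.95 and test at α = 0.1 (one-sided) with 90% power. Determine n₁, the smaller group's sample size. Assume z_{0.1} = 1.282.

With allocation ratio k = n₂/n₁ = 1.5, Var(x̄₁−x̄₂) = σ²(1/n₁ + 1/(k·n₁)) = σ²·(k+1)/(k·n₁).
So n₁ = (1 + 1/k)·((z_{α} + z_β)/d)² = 1.667 × (2.564/0.95)².
n₁ = 1.667 × 7.28 = 12.1.
Round up: n₁ = 13, giving n₂ = ⌈1.5 × 13⌉ = ⌈19.5⌉ = 20.

n₁ = 13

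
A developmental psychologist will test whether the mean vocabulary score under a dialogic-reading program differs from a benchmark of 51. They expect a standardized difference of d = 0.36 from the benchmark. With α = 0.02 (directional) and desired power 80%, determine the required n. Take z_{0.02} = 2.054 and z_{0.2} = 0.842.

For a one-sample test: n = ((z_{α} + z_β) / d)².
z_{α} + z_β = 2.054 + 0.842 = 2.896.
n = (2.896 / 0.36)² = 8.044² = 64.71.
Round up.

n = 65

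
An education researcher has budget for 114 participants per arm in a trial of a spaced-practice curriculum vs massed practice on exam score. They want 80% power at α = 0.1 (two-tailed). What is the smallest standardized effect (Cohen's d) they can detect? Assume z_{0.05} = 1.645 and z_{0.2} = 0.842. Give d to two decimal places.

For two independent groups of n = 114 each: d_min = (z_{α/2} + z_β)·√(2/n).
z-sum = 1.645 + 0.842 = 2.487.
d_min = 2.487 × √(2/114) = 2.487 × 0.1325 = 0.329.

d_min ≈ 0.33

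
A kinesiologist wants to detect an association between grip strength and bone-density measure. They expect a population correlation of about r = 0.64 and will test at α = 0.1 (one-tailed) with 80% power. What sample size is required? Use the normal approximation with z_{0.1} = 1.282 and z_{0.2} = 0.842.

Fisher's z: C = ½·ln((1+r)/(1−r)) = ½·ln(4.5556) = 0.7582.
n = ((z_{α} + z_β)/C)² + 3.
(1.282 + 0.842) / 0.7582 = 2.124 / 0.7582 = 2.801.
n = 2.801² + 3 = 7.85 + 3 = 10.8.
Round up.

n = 11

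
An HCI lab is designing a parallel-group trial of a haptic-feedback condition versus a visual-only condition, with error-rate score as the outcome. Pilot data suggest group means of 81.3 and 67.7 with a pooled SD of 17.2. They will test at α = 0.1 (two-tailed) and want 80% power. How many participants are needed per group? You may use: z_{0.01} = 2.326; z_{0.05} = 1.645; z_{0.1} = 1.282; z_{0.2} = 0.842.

n = 20 per group

Cohen's d = |M₁ − M₂| / SD_pooled = |81.3 − 67.7| / 17.2 = 13.6 / 17.2 = 0.791.
For two independent groups with equal n: n = 2·((z_{α/2} + z_β) / d)².
z_{α/2} + z_β = 1.645 + 0.842 = 2.487.
n = 2 × (2.487 / 0.791)² = 2 × 3.144² = 2 × 9.89 = 19.8.
Round up to the next whole participant.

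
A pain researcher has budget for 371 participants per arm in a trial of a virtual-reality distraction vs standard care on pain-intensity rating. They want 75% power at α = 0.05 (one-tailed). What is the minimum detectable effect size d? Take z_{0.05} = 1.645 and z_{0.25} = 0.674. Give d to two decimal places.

d_min ≈ 0.17

For two independent groups of n = 371 each: d_min = (z_{α} + z_β)·√(2/n).
z-sum = 1.645 + 0.674 = 2.319.
d_min = 2.319 × √(2/371) = 2.319 × 0.0734 = 0.170.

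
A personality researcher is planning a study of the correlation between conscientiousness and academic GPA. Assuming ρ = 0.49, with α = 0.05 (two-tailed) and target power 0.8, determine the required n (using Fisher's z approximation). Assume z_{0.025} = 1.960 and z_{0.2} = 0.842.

n = 31

Fisher's z: C = ½·ln((1+r)/(1−r)) = ½·ln(2.9216) = 0.5361.
n = ((z_{α/2} + z_β)/C)² + 3.
(1.960 + 0.842) / 0.5361 = 2.802 / 0.5361 = 5.227.
n = 5.227² + 3 = 27.32 + 3 = 30.3.
Round up.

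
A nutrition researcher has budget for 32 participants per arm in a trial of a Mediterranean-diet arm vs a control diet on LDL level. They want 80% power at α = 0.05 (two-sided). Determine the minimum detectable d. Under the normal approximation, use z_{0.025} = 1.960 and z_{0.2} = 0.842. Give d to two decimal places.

For two independent groups of n = 32 each: d_min = (z_{α/2} + z_β)·√(2/n).
z-sum = 1.960 + 0.842 = 2.802.
d_min = 2.802 × √(2/32) = 2.802 × 0.2500 = 0.701.

d_min ≈ 0.70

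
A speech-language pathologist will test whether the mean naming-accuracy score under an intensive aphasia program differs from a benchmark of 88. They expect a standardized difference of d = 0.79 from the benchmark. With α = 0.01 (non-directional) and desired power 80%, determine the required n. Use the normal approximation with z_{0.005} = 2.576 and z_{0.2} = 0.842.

n = 19

For a one-sample test: n = ((z_{α/2} + z_β) / d)².
z_{α/2} + z_β = 2.576 + 0.842 = 3.418.
n = (3.418 / 0.79)² = 4.327² = 18.72.
Round up.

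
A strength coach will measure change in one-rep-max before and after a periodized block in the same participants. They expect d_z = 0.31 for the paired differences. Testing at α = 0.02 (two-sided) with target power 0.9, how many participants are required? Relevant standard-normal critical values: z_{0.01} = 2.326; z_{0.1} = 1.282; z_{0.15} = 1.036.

n = 136 pairs

For a paired (one-sample on differences) test: n = ((z_{α/2} + z_β) / d)².
z_{α/2} + z_β = 2.326 + 1.282 = 3.608.
n = (3.608 / 0.31)² = 11.639² = 135.46.
Round up.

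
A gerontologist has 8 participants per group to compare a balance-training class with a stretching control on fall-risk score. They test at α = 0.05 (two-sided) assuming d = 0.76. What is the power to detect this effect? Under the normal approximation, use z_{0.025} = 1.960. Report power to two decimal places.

power ≈ 0.33

For two equal groups, power = Φ(d·√(n/2) − z_{α/2}).
d·√(n/2) = 0.76 × √(8/2) = 0.76 × 2.000 = 1.520.
z_β = 1.520 − 1.960 = -0.440.
Power = Φ(-0.440) = 0.330.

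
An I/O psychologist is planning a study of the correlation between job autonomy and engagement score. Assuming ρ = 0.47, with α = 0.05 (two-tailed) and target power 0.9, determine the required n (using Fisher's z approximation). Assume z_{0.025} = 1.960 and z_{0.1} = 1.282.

n = 44

Fisher's z: C = ½·ln((1+r)/(1−r)) = ½·ln(2.7736) = 0.5101.
n = ((z_{α/2} + z_β)/C)² + 3.
(1.960 + 1.282) / 0.5101 = 3.242 / 0.5101 = 6.356.
n = 6.356² + 3 = 40.39 + 3 = 43.4.
Round up.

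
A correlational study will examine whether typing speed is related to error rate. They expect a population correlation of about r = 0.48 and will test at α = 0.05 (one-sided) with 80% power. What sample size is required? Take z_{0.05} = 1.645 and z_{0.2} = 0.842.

Fisher's z: C = ½·ln((1+r)/(1−r)) = ½·ln(2.8462) = 0.5230.
n = ((z_{α} + z_β)/C)² + 3.
(1.645 + 0.842) / 0.5230 = 2.487 / 0.5230 = 4.755.
n = 4.755² + 3 = 22.61 + 3 = 25.6.
Round up.

n = 26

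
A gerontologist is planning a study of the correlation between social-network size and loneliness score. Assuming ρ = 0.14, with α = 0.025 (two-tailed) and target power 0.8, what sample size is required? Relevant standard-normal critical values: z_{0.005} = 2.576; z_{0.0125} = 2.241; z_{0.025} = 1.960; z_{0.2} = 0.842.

Fisher's z: C = ½·ln((1+r)/(1−r)) = ½·ln(1.3256) = 0.1409.
n = ((z_{α/2} + z_β)/C)² + 3.
(2.241 + 0.842) / 0.1409 = 3.083 / 0.1409 = 21.881.
n = 21.881² + 3 = 478.77 + 3 = 481.8.
Round up.

n = 482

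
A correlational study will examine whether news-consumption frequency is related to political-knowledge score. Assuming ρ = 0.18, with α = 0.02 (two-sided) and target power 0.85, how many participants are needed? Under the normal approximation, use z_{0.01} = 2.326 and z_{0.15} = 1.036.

n = 345

Fisher's z: C = ½·ln((1+r)/(1−r)) = ½·ln(1.4390) = 0.1820.
n = ((z_{α/2} + z_β)/C)² + 3.
(2.326 + 1.036) / 0.1820 = 3.362 / 0.1820 = 18.473.
n = 18.473² + 3 = 341.23 + 3 = 344.2.
Round up.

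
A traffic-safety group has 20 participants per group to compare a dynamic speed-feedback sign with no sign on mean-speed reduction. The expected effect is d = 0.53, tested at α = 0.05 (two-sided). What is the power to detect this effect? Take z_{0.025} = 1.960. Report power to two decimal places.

power ≈ 0.39

For two equal groups, power = Φ(d·√(n/2) − z_{α/2}).
d·√(n/2) = 0.53 × √(20/2) = 0.53 × 3.162 = 1.676.
z_β = 1.676 − 1.960 = -0.284.
Power = Φ(-0.284) = 0.388.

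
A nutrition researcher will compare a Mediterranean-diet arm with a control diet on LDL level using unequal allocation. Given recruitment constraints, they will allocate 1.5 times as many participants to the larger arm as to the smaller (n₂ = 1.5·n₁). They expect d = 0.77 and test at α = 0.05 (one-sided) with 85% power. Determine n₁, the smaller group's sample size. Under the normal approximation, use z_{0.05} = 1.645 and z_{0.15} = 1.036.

With allocation ratio k = n₂/n₁ = 1.5, Var(x̄₁−x̄₂) = σ²(1/n₁ + 1/(k·n₁)) = σ²·(k+1)/(k·n₁).
So n₁ = (1 + 1/k)·((z_{α} + z_β)/d)² = 1.667 × (2.681/0.77)².
n₁ = 1.667 × 12.12 = 20.2.
Round up: n₁ = 21, giving n₂ = ⌈1.5 × 21⌉ = ⌈31.5⌉ = 32.

n₁ = 21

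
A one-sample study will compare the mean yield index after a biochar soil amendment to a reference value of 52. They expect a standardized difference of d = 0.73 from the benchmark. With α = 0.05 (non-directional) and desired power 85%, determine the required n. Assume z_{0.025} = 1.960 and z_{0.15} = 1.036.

For a one-sample test: n = ((z_{α/2} + z_β) / d)².
z_{α/2} + z_β = 1.960 + 1.036 = 2.996.
n = (2.996 / 0.73)² = 4.104² = 16.84.
Round up.

n = 17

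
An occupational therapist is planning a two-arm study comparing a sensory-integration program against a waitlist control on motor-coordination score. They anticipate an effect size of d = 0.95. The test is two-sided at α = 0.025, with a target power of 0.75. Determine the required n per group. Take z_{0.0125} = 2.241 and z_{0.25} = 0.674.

For two independent groups with equal n: n = 2·((z_{α/2} + z_β) / d)².
z_{α/2} + z_β = 2.241 + 0.674 = 2.915.
n = 2 × (2.915 / 0.95)² = 2 × 3.068² = 2 × 9.42 = 18.8.
Round up to the next whole participant.

n = 19 per group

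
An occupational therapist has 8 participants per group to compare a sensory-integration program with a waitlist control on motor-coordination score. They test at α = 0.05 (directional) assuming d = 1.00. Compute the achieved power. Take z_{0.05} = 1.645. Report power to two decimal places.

For two equal groups, power = Φ(d·√(n/2) − z_{α}).
d·√(n/2) = 1.00 × √(8/2) = 1.00 × 2.000 = 2.000.
z_β = 2.000 − 1.645 = 0.355.
Power = Φ(0.355) = 0.639.

power ≈ 0.64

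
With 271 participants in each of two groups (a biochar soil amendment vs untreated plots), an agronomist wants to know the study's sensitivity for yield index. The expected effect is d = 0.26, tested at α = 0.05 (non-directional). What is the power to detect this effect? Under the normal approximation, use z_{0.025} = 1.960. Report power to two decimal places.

For two equal groups, power = Φ(d·√(n/2) − z_{α/2}).
d·√(n/2) = 0.26 × √(271/2) = 0.26 × 11.640 = 3.027.
z_β = 3.027 − 1.960 = 1.067.
Power = Φ(1.067) = 0.857.

power ≈ 0.86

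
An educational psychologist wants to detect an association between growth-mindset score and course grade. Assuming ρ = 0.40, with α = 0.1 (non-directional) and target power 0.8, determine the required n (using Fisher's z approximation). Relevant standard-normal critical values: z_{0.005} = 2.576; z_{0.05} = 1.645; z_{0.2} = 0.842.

Fisher's z: C = ½·ln((1+r)/(1−r)) = ½·ln(2.3333) = 0.4236.
n = ((z_{α/2} + z_β)/C)² + 3.
(1.645 + 0.842) / 0.4236 = 2.487 / 0.4236 = 5.871.
n = 5.871² + 3 = 34.47 + 3 = 37.5.
Round up.

n = 38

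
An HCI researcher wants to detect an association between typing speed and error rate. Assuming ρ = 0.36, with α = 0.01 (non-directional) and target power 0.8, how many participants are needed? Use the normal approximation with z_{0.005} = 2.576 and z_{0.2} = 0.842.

n = 86

Fisher's z: C = ½·ln((1+r)/(1−r)) = ½·ln(2.1250) = 0.3769.
n = ((z_{α/2} + z_β)/C)² + 3.
(2.576 + 0.842) / 0.3769 = 3.418 / 0.3769 = 9.069.
n = 9.069² + 3 = 82.24 + 3 = 85.2.
Round up.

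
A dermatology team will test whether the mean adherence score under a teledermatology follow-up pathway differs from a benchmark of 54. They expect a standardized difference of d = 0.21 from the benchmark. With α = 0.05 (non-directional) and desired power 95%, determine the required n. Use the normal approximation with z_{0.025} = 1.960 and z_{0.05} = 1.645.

For a one-sample test: n = ((z_{α/2} + z_β) / d)².
z_{α/2} + z_β = 1.960 + 1.645 = 3.605.
n = (3.605 / 0.21)² = 17.167² = 294.69.
Round up.

n = 295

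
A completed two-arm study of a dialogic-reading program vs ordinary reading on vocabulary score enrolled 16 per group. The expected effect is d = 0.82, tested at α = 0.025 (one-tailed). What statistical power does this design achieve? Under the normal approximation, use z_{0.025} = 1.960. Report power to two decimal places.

For two equal groups, power = Φ(d·√(n/2) − z_{α}).
d·√(n/2) = 0.82 × √(16/2) = 0.82 × 2.828 = 2.319.
z_β = 2.319 − 1.960 = 0.359.
Power = Φ(0.359) = 0.640.

power ≈ 0.64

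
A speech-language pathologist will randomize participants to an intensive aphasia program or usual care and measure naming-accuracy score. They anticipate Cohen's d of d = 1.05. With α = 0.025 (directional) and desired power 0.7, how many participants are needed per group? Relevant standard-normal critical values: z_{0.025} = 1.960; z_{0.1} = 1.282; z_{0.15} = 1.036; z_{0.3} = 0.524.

n = 12 per group

For two independent groups with equal n: n = 2·((z_{α} + z_β) / d)².
z_{α} + z_β = 1.960 + 0.524 = 2.484.
n = 2 × (2.484 / 1.05)² = 2 × 2.366² = 2 × 5.60 = 11.2.
Round up to the next whole participant.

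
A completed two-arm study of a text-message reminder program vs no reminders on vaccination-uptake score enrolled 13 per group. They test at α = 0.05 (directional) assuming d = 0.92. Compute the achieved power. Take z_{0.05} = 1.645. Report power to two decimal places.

For two equal groups, power = Φ(d·√(n/2) − z_{α}).
d·√(n/2) = 0.92 × √(13/2) = 0.92 × 2.550 = 2.346.
z_β = 2.346 − 1.645 = 0.701.
Power = Φ(0.701) = 0.758.

power ≈ 0.76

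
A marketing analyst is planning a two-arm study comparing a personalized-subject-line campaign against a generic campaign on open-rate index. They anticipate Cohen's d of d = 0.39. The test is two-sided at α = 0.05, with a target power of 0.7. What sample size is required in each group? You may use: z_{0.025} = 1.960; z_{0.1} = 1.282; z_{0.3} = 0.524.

For two independent groups with equal n: n = 2·((z_{α/2} + z_β) / d)².
z_{α/2} + z_β = 1.960 + 0.524 = 2.484.
n = 2 × (2.484 / 0.39)² = 2 × 6.369² = 2 × 40.57 = 81.1.
Round up to the next whole participant.

n = 82 per group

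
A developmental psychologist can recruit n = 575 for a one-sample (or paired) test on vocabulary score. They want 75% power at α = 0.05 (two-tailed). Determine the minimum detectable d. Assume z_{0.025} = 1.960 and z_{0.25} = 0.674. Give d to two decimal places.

For a single sample (or paired design) of n = 575: d_min = (z_{α/2} + z_β)/√n.
z-sum = 1.960 + 0.674 = 2.634.
d_min = 2.634 / √575 = 2.634 / 23.979 = 0.110.

d_min ≈ 0.11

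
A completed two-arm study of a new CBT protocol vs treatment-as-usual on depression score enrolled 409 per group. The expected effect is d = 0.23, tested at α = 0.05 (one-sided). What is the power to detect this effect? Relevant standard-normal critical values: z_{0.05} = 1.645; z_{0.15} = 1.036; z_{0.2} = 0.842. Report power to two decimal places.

For two equal groups, power = Φ(d·√(n/2) − z_{α}).
d·√(n/2) = 0.23 × √(409/2) = 0.23 × 14.300 = 3.289.
z_β = 3.289 − 1.645 = 1.644.
Power = Φ(1.644) = 0.950.

power ≈ 0.95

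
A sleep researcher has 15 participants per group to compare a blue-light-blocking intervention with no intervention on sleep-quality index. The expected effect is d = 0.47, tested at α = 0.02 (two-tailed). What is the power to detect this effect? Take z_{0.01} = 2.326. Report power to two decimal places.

For two equal groups, power = Φ(d·√(n/2) − z_{α/2}).
d·√(n/2) = 0.47 × √(15/2) = 0.47 × 2.739 = 1.287.
z_β = 1.287 − 2.326 = -1.039.
Power = Φ(-1.039) = 0.149.

power ≈ 0.15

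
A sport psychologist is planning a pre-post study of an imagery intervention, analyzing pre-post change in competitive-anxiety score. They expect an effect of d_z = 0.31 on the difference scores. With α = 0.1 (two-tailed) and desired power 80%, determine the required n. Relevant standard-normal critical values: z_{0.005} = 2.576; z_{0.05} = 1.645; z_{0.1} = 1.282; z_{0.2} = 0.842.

For a paired (one-sample on differences) test: n = ((z_{α/2} + z_β) / d)².
z_{α/2} + z_β = 1.645 + 0.842 = 2.487.
n = (2.487 / 0.31)² = 8.023² = 64.36.
Round up.

n = 65 pairs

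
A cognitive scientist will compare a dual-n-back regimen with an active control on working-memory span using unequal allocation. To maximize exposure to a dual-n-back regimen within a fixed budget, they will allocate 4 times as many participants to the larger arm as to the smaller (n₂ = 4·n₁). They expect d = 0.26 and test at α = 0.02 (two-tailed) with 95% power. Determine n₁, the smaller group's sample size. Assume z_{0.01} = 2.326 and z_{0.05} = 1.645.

With allocation ratio k = n₂/n₁ = 4, Var(x̄₁−x̄₂) = σ²(1/n₁ + 1/(k·n₁)) = σ²·(k+1)/(k·n₁).
So n₁ = (1 + 1/k)·((z_{α/2} + z_β)/d)² = 1.250 × (3.971/0.26)².
n₁ = 1.250 × 233.27 = 291.6.
Round up: n₁ = 292, giving n₂ = 4 × 292 = 1168.

n₁ = 292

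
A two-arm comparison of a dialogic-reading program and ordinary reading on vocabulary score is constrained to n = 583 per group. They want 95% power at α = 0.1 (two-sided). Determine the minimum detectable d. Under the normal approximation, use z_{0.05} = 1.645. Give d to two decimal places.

d_min ≈ 0.19

For two independent groups of n = 583 each: d_min = (z_{α/2} + z_β)·√(2/n).
z-sum = 1.645 + 1.645 = 3.290.
d_min = 3.290 × √(2/583) = 3.290 × 0.0586 = 0.193.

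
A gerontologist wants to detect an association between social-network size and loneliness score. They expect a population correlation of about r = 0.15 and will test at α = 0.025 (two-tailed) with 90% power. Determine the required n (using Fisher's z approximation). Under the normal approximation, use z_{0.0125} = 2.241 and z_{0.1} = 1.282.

n = 547

Fisher's z: C = ½·ln((1+r)/(1−r)) = ½·ln(1.3529) = 0.1511.
n = ((z_{α/2} + z_β)/C)² + 3.
(2.241 + 1.282) / 0.1511 = 3.523 / 0.1511 = 23.316.
n = 23.316² + 3 = 543.62 + 3 = 546.6.
Round up.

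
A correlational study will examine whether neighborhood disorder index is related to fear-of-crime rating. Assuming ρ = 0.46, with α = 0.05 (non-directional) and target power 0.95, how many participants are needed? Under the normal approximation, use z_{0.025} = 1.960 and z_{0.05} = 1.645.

Fisher's z: C = ½·ln((1+r)/(1−r)) = ½·ln(2.7037) = 0.4973.
n = ((z_{α/2} + z_β)/C)² + 3.
(1.960 + 1.645) / 0.4973 = 3.605 / 0.4973 = 7.249.
n = 7.249² + 3 = 52.55 + 3 = 55.6.
Round up.

n = 56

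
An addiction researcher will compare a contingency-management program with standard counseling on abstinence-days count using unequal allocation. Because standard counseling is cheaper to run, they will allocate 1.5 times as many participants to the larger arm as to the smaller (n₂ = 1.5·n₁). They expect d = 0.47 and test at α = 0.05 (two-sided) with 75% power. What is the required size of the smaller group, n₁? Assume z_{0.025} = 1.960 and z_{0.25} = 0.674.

n₁ = 53

With allocation ratio k = n₂/n₁ = 1.5, Var(x̄₁−x̄₂) = σ²(1/n₁ + 1/(k·n₁)) = σ²·(k+1)/(k·n₁).
So n₁ = (1 + 1/k)·((z_{α/2} + z_β)/d)² = 1.667 × (2.634/0.47)².
n₁ = 1.667 × 31.41 = 52.3.
Round up: n₁ = 53, giving n₂ = ⌈1.5 × 53⌉ = ⌈79.5⌉ = 80.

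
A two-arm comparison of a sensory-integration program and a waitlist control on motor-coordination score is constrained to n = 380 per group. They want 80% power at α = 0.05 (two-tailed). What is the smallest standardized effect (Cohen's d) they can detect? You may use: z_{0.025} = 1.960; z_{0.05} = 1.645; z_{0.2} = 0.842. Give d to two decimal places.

d_min ≈ 0.20

For two independent groups of n = 380 each: d_min = (z_{α/2} + z_β)·√(2/n).
z-sum = 1.960 + 0.842 = 2.802.
d_min = 2.802 × √(2/380) = 2.802 × 0.0725 = 0.203.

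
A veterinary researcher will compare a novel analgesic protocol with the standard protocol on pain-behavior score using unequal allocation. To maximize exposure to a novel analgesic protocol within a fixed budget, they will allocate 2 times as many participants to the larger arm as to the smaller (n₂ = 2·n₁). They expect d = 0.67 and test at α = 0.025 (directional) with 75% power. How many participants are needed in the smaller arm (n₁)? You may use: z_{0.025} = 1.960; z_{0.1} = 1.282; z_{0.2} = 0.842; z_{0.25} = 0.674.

With allocation ratio k = n₂/n₁ = 2, Var(x̄₁−x̄₂) = σ²(1/n₁ + 1/(k·n₁)) = σ²·(k+1)/(k·n₁).
So n₁ = (1 + 1/k)·((z_{α} + z_β)/d)² = 1.500 × (2.634/0.67)².
n₁ = 1.500 × 15.46 = 23.2.
Round up: n₁ = 24, giving n₂ = 2 × 24 = 48.

n₁ = 24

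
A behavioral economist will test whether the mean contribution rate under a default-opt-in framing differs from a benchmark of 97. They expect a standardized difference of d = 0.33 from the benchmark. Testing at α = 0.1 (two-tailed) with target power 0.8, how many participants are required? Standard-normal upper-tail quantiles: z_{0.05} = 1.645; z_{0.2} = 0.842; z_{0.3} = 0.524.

For a one-sample test: n = ((z_{α/2} + z_β) / d)².
z_{α/2} + z_β = 1.645 + 0.842 = 2.487.
n = (2.487 / 0.33)² = 7.536² = 56.80.
Round up.

n = 57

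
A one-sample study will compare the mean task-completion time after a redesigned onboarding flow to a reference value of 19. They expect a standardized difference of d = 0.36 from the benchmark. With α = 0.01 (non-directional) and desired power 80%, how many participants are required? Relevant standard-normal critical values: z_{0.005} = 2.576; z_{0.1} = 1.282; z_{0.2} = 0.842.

n = 91

For a one-sample test: n = ((z_{α/2} + z_β) / d)².
z_{α/2} + z_β = 2.576 + 0.842 = 3.418.
n = (3.418 / 0.36)² = 9.494² = 90.14.
Round up.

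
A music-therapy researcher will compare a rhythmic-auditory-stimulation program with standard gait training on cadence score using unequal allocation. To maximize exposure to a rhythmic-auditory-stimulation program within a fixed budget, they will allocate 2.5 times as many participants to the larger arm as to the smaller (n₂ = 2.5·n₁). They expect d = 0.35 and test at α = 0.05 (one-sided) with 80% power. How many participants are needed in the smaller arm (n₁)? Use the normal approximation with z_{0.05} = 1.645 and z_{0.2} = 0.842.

n₁ = 71

With allocation ratio k = n₂/n₁ = 2.5, Var(x̄₁−x̄₂) = σ²(1/n₁ + 1/(k·n₁)) = σ²·(k+1)/(k·n₁).
So n₁ = (1 + 1/k)·((z_{α} + z_β)/d)² = 1.400 × (2.487/0.35)².
n₁ = 1.400 × 50.49 = 70.7.
Round up: n₁ = 71, giving n₂ = ⌈2.5 × 71⌉ = ⌈177.5⌉ = 178.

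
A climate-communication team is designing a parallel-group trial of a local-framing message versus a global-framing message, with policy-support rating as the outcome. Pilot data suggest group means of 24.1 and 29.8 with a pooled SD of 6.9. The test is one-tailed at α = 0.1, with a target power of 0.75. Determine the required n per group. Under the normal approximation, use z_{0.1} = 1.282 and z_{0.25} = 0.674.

n = 12 per group

Cohen's d = |M₁ − M₂| / SD_pooled = |24.1 − 29.8| / 6.9 = 5.7 / 6.9 = 0.826.
For two independent groups with equal n: n = 2·((z_{α} + z_β) / d)².
z_{α} + z_β = 1.282 + 0.674 = 1.956.
n = 2 × (1.956 / 0.826)² = 2 × 2.368² = 2 × 5.61 = 11.2.
Round up to the next whole participant.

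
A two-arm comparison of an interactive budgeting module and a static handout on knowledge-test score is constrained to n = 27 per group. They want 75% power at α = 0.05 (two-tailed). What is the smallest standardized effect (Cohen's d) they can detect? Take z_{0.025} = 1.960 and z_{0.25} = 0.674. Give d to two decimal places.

For two independent groups of n = 27 each: d_min = (z_{α/2} + z_β)·√(2/n).
z-sum = 1.960 + 0.674 = 2.634.
d_min = 2.634 × √(2/27) = 2.634 × 0.2722 = 0.717.

d_min ≈ 0.72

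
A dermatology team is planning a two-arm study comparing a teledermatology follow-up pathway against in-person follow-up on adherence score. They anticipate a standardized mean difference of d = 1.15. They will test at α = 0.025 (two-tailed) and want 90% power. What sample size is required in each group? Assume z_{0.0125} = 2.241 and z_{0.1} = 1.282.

n = 19 per group

For two independent groups with equal n: n = 2·((z_{α/2} + z_β) / d)².
z_{α/2} + z_β = 2.241 + 1.282 = 3.523.
n = 2 × (3.523 / 1.15)² = 2 × 3.063² = 2 × 9.38 = 18.8.
Round up to the next whole participant.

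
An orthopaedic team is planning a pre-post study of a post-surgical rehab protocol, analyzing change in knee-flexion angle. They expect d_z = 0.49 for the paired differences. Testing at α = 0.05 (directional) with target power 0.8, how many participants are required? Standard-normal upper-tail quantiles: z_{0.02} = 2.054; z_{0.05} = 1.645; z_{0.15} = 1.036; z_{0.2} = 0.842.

For a paired (one-sample on differences) test: n = ((z_{α} + z_β) / d)².
z_{α} + z_β = 1.645 + 0.842 = 2.487.
n = (2.487 / 0.49)² = 5.076² = 25.76.
Round up.

n = 26 pairs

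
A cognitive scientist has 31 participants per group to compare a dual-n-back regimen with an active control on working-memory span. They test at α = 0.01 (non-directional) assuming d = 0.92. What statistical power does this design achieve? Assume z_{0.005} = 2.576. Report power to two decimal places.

power ≈ 0.85

For two equal groups, power = Φ(d·√(n/2) − z_{α/2}).
d·√(n/2) = 0.92 × √(31/2) = 0.92 × 3.937 = 3.622.
z_β = 3.622 − 2.576 = 1.046.
Power = Φ(1.046) = 0.852.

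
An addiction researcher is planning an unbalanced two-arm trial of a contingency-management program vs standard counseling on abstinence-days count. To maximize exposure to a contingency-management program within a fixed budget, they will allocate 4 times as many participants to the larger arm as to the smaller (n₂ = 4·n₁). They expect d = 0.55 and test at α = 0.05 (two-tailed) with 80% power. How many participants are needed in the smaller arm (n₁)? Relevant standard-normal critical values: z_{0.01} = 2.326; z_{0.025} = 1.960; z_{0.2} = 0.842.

With allocation ratio k = n₂/n₁ = 4, Var(x̄₁−x̄₂) = σ²(1/n₁ + 1/(k·n₁)) = σ²·(k+1)/(k·n₁).
So n₁ = (1 + 1/k)·((z_{α/2} + z_β)/d)² = 1.250 × (2.802/0.55)².
n₁ = 1.250 × 25.95 = 32.4.
Round up: n₁ = 33, giving n₂ = 4 × 33 = 132.

n₁ = 33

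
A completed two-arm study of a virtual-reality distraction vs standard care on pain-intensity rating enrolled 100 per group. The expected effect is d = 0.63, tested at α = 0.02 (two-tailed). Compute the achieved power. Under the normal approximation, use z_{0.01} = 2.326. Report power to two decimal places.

power ≈ 0.98

For two equal groups, power = Φ(d·√(n/2) − z_{α/2}).
d·√(n/2) = 0.63 × √(100/2) = 0.63 × 7.071 = 4.455.
z_β = 4.455 − 2.326 = 2.129.
Power = Φ(2.129) = 0.983.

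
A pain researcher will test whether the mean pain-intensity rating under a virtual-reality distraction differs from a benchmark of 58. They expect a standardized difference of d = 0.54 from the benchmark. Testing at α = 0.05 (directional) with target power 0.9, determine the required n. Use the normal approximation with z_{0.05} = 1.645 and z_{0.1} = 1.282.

n = 30

For a one-sample test: n = ((z_{α} + z_β) / d)².
z_{α} + z_β = 1.645 + 1.282 = 2.927.
n = (2.927 / 0.54)² = 5.420² = 29.38.
Round up.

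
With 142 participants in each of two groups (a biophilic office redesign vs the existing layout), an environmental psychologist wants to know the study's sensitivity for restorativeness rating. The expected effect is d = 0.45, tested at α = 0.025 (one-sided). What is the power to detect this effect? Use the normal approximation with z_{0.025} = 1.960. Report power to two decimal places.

For two equal groups, power = Φ(d·√(n/2) − z_{α}).
d·√(n/2) = 0.45 × √(142/2) = 0.45 × 8.426 = 3.792.
z_β = 3.792 − 1.960 = 1.832.
Power = Φ(1.832) = 0.967.

power ≈ 0.97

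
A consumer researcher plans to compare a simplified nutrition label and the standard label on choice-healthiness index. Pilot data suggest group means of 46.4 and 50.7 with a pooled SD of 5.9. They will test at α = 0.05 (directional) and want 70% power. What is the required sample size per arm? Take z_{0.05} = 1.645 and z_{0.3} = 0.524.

n = 18 per group

Cohen's d = |M₁ − M₂| / SD_pooled = |46.4 − 50.7| / 5.9 = 4.3 / 5.9 = 0.729.
For two independent groups with equal n: n = 2·((z_{α} + z_β) / d)².
z_{α} + z_β = 1.645 + 0.524 = 2.169.
n = 2 × (2.169 / 0.729)² = 2 × 2.975² = 2 × 8.85 = 17.7.
Round up to the next whole participant.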